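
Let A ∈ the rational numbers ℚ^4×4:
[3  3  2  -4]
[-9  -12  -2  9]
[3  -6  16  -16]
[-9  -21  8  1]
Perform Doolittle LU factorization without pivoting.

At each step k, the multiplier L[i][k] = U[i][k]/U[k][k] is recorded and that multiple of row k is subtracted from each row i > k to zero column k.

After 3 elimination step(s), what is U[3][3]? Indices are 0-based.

[col 0] pivot 3
  R1 -= -3*R0 → (0, -3, 4, -3)  (L[1][0] := -3)
  R2 -= 1*R0 → (0, -9, 14, -12)  (L[2][0] := 1)
  R3 -= -3*R0 → (0, -12, 14, -11)  (L[3][0] := -3)
[col 1] pivot -3
  R2 -= 3*R1 → (0, 0, 2, -3)  (L[2][1] := 3)
  R3 -= 4*R1 → (0, 0, -2, 1)  (L[3][1] := 4)
[col 2] pivot 2
  R3 -= -1*R2 → (0, 0, 0, -2)  (L[3][2] := -1)

U[3][3] = -2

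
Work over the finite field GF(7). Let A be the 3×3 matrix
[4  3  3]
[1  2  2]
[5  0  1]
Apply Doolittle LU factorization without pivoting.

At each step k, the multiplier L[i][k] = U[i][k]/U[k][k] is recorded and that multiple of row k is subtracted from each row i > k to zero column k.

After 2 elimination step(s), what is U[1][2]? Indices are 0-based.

Step 1: pivot at (0,0) is 4.
  row1 ← row1 − (2)·row0  ⇒  L[1][0]=2, U row1=(0, 3, 3)
  row2 ← row2 − (3)·row0  ⇒  L[2][0]=3, U row2=(0, 5, 6)
Step 2: pivot at (1,1) is 3.
  row2 ← row2 − (4)·row1  ⇒  L[2][1]=4, U row2=(0, 0, 1)

U[1][2] = 3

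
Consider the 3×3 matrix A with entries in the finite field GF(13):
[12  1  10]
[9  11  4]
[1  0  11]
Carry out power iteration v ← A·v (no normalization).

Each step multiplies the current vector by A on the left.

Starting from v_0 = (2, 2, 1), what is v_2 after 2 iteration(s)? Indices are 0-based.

v_0 = (2, 2, 1).
v_1 = A·v_0 = (10, 5, 0).
v_2 = A·v_1 = (8, 2, 10).

v_2 = (8, 2, 10)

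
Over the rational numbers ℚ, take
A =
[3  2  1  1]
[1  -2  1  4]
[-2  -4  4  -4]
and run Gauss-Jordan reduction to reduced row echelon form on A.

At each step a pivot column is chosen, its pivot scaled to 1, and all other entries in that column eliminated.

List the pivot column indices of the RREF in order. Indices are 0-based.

[1] R0 /= 3  ⇒  (1, 2/3, 1/3, 1/3)
     R1 -= 1·R0  ⇒  (0, -8/3, 2/3, 11/3)
     R2 -= -2·R0  ⇒  (0, -8/3, 14/3, -10/3)
[2] R1 /= -8/3  ⇒  (0, 1, -1/4, -11/8)
     R0 -= 2/3·R1  ⇒  (1, 0, 1/2, 5/4)
     R2 -= -8/3·R1  ⇒  (0, 0, 4, -7)
[3] R2 /= 4  ⇒  (0, 0, 1, -7/4)
     R0 -= 1/2·R2  ⇒  (1, 0, 0, 17/8)
     R1 -= -1/4·R2  ⇒  (0, 1, 0, -29/16)

pivot columns: 0, 1, 2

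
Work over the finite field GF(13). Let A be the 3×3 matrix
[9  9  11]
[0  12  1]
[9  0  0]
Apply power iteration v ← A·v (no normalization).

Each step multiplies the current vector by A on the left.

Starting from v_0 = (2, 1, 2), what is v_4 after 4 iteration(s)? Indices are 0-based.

v_4 = (2, 0, 11)

v_0 = (2, 1, 2).
v_1 = A·v_0 = (10, 1, 5).
v_2 = A·v_1 = (11, 4, 12).
v_3 = A·v_2 = (7, 8, 8).
v_4 = A·v_3 = (2, 0, 11).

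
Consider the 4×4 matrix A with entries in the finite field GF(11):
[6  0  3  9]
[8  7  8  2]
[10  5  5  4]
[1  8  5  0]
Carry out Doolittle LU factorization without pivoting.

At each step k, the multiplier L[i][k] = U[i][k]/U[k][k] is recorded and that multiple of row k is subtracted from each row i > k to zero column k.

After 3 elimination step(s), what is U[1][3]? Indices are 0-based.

U[1][3] = 1

k=0: U[0][0]=6
  eliminate (1,0): mult=5, new row 1: (0, 7, 4, 1); set L[1][0]=5
  eliminate (2,0): mult=9, new row 2: (0, 5, 0, 0); set L[2][0]=9
  eliminate (3,0): mult=2, new row 3: (0, 8, 10, 4); set L[3][0]=2
k=1: U[1][1]=7
  eliminate (2,1): mult=7, new row 2: (0, 0, 5, 4); set L[2][1]=7
  eliminate (3,1): mult=9, new row 3: (0, 0, 7, 6); set L[3][1]=9
k=2: U[2][2]=5
  eliminate (3,2): mult=8, new row 3: (0, 0, 0, 7); set L[3][2]=8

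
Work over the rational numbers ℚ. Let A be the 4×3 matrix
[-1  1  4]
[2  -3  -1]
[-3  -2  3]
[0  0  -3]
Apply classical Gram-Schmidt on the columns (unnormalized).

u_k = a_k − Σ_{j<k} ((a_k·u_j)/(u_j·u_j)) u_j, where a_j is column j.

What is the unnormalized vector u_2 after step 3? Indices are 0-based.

u_2 = (44/15, 44/39, -44/195, -3)

Step 1: u_0 = a_0 = (-1, 2, -3, 0).
Step 2: u_1 = a_1 − (-1/14)·u_0 = (13/14, -20/7, -31/14, 0).
Step 3: u_2 = a_2 − (-15/14)·u_0 − (-1/195)·u_1 = (44/15, 44/39, -44/195, -3).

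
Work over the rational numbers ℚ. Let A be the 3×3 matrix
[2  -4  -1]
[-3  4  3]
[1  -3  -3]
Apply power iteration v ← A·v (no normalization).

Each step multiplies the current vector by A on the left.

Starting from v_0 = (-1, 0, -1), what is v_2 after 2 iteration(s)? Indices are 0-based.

v_2 = (-4, 9, -7)

v_0 = (-1, 0, -1).
v_1 = A·v_0 = (-1, 0, 2).
v_2 = A·v_1 = (-4, 9, -7).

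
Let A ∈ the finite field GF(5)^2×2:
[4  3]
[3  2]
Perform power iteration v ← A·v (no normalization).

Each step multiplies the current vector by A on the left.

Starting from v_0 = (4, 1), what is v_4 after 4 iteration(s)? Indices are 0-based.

v_0 = (4, 1).
v_1 = A·v_0 = (4, 4).
v_2 = A·v_1 = (3, 0).
v_3 = A·v_2 = (2, 4).
v_4 = A·v_3 = (0, 4).

v_4 = (0, 4)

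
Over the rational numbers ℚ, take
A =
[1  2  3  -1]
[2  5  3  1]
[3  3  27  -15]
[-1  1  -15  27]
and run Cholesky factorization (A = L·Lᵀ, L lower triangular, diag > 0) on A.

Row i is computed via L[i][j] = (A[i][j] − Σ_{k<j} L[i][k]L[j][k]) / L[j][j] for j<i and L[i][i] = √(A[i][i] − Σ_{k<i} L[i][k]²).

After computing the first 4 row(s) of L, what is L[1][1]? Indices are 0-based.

Step 1: L[0][0] = √(1) = 1.
  L[1][0] = (2) / L[0][0] = 2.
Step 2: L[1][1] = √(1) = 1.
  L[2][0] = (3) / L[0][0] = 3.
  L[2][1] = (-3) / L[1][1] = -3.
Step 3: L[2][2] = √(9) = 3.
  L[3][0] = (-1) / L[0][0] = -1.
  L[3][1] = (3) / L[1][1] = 3.
  L[3][2] = (-3) / L[2][2] = -1.
Step 4: L[3][3] = √(16) = 4.

L[1][1] = 1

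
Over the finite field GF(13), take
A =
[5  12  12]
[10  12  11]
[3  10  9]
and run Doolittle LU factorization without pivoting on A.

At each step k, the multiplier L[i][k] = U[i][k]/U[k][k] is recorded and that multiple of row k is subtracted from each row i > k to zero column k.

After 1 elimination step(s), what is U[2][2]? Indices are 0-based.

U[2][2] = 7

k=0: U[0][0]=5
  eliminate (1,0): mult=2, new row 1: (0, 1, 0); set L[1][0]=2
  eliminate (2,0): mult=11, new row 2: (0, 8, 7); set L[2][0]=11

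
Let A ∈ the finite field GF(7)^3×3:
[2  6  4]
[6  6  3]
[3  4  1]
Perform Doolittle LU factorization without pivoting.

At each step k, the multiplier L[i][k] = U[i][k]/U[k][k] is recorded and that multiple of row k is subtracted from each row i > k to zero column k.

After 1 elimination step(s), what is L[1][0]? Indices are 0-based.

Step 1: pivot at (0,0) is 2.
  row1 ← row1 − (3)·row0  ⇒  L[1][0]=3, U row1=(0, 2, 5)
  row2 ← row2 − (5)·row0  ⇒  L[2][0]=5, U row2=(0, 2, 2)

L[1][0] = 3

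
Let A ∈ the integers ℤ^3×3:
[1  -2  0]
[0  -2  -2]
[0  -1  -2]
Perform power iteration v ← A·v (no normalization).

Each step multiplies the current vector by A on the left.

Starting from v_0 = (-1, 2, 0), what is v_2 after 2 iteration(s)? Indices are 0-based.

v_0 = (-1, 2, 0).
v_1 = A·v_0 = (-5, -4, -2).
v_2 = A·v_1 = (3, 12, 8).

v_2 = (3, 12, 8)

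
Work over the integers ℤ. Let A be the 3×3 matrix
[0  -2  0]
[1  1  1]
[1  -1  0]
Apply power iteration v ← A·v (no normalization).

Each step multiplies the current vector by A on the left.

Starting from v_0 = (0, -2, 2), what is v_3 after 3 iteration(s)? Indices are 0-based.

v_0 = (0, -2, 2).
v_1 = A·v_0 = (4, 0, 2).
v_2 = A·v_1 = (0, 6, 4).
v_3 = A·v_2 = (-12, 10, -6).

v_3 = (-12, 10, -6)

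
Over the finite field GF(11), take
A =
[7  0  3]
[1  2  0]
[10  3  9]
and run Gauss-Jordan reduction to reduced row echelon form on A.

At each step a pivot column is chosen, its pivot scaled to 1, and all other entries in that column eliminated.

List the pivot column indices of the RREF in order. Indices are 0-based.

pivot(0,0)=7: scale R0 → (1, 0, 2)
  clear (1,0): R1 −= (1)R0 → (0, 2, 9)
  clear (2,0): R2 −= (10)R0 → (0, 3, 0)
pivot(1,1)=2: scale R1 → (0, 1, 10)
  clear (2,1): R2 −= (3)R1 → (0, 0, 3)
pivot(2,2)=3: scale R2 → (0, 0, 1)
  clear (0,2): R0 −= (2)R2 → (1, 0, 0)
  clear (1,2): R1 −= (10)R2 → (0, 1, 0)

pivot columns: 0, 1, 2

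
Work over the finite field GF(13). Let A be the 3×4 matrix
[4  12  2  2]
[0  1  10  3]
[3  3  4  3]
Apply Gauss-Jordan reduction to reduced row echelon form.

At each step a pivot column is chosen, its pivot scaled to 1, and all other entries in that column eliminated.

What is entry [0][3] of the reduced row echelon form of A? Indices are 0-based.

M[0][3] = 11

pivot(0,0)=4: scale R0 → (1, 3, 7, 7)
  clear (2,0): R2 −= (3)R0 → (0, 7, 9, 8)
pivot(1,1)=1: scale R1 → (0, 1, 10, 3)
  clear (0,1): R0 −= (3)R1 → (1, 0, 3, 11)
  clear (2,1): R2 −= (7)R1 → (0, 0, 4, 0)
pivot(2,2)=4: scale R2 → (0, 0, 1, 0)
  clear (0,2): R0 −= (3)R2 → (1, 0, 0, 11)
  clear (1,2): R1 −= (10)R2 → (0, 1, 0, 3)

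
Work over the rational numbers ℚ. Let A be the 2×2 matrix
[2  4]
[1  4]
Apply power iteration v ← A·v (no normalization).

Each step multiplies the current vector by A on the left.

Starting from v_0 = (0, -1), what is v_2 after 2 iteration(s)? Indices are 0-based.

v_2 = (-24, -20)

v_0 = (0, -1).
v_1 = A·v_0 = (-4, -4).
v_2 = A·v_1 = (-24, -20).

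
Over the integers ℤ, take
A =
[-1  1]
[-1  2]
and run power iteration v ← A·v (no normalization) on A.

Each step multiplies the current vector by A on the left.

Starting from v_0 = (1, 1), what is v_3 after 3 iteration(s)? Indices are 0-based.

v_0 = (1, 1).
v_1 = A·v_0 = (0, 1).
v_2 = A·v_1 = (1, 2).
v_3 = A·v_2 = (1, 3).

v_3 = (1, 3)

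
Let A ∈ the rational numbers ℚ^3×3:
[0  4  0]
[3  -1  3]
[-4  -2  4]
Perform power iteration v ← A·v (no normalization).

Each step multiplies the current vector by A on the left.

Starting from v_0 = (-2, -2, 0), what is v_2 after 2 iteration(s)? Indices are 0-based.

v_2 = (-16, 16, 88)

v_0 = (-2, -2, 0).
v_1 = A·v_0 = (-8, -4, 12).
v_2 = A·v_1 = (-16, 16, 88).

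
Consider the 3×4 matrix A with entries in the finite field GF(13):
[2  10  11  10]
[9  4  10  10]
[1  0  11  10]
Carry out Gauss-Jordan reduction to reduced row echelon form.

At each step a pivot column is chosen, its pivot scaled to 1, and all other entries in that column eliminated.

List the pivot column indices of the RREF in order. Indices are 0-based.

pivot columns: 0, 1, 2

pivot(0,0)=2: scale R0 → (1, 5, 12, 5)
  clear (1,0): R1 −= (9)R0 → (0, 11, 6, 4)
  clear (2,0): R2 −= (1)R0 → (0, 8, 12, 5)
pivot(1,1)=11: scale R1 → (0, 1, 10, 11)
  clear (0,1): R0 −= (5)R1 → (1, 0, 1, 2)
  clear (2,1): R2 −= (8)R1 → (0, 0, 10, 8)
pivot(2,2)=10: scale R2 → (0, 0, 1, 6)
  clear (0,2): R0 −= (1)R2 → (1, 0, 0, 9)
  clear (1,2): R1 −= (10)R2 → (0, 1, 0, 3)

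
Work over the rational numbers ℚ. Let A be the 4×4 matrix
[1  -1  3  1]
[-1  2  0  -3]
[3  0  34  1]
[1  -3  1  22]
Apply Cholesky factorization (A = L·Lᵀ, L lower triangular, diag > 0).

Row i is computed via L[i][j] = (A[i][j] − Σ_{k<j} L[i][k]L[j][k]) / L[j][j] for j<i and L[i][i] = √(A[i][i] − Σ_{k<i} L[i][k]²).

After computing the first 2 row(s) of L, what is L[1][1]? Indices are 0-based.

L[1][1] = 1

Step 1: L[0][0] = √(1) = 1.
  L[1][0] = (-1) / L[0][0] = -1.
Step 2: L[1][1] = √(1) = 1.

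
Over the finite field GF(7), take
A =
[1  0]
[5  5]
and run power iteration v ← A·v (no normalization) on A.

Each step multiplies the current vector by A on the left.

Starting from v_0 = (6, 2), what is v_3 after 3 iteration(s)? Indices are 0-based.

v_3 = (6, 4)

v_0 = (6, 2).
v_1 = A·v_0 = (6, 5).
v_2 = A·v_1 = (6, 6).
v_3 = A·v_2 = (6, 4).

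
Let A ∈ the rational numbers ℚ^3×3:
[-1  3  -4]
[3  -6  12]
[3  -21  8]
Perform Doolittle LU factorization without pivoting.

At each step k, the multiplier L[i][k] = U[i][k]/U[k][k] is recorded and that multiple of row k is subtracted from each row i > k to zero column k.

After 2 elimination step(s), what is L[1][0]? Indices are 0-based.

L[1][0] = -3

[col 0] pivot -1
  R1 -= -3*R0 → (0, 3, 0)  (L[1][0] := -3)
  R2 -= -3*R0 → (0, -12, -4)  (L[2][0] := -3)
[col 1] pivot 3
  R2 -= -4*R1 → (0, 0, -4)  (L[2][1] := -4)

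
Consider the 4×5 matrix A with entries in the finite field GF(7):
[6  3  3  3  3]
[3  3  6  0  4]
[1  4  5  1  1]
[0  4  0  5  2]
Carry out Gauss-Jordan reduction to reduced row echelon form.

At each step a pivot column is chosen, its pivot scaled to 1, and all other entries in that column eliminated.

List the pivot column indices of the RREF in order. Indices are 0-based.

[1] R0 /= 6  ⇒  (1, 4, 4, 4, 4)
     R1 -= 3·R0  ⇒  (0, 5, 1, 2, 6)
     R2 -= 1·R0  ⇒  (0, 0, 1, 4, 4)
[2] R1 /= 5  ⇒  (0, 1, 3, 6, 4)
     R0 -= 4·R1  ⇒  (1, 0, 6, 1, 2)
     R3 -= 4·R1  ⇒  (0, 0, 2, 2, 0)
[3] R2 /= 1  ⇒  (0, 0, 1, 4, 4)
     R0 -= 6·R2  ⇒  (1, 0, 0, 5, 6)
     R1 -= 3·R2  ⇒  (0, 1, 0, 1, 6)
     R3 -= 2·R2  ⇒  (0, 0, 0, 1, 6)
[4] R3 /= 1  ⇒  (0, 0, 0, 1, 6)
     R0 -= 5·R3  ⇒  (1, 0, 0, 0, 4)
     R1 -= 1·R3  ⇒  (0, 1, 0, 0, 0)
     R2 -= 4·R3  ⇒  (0, 0, 1, 0, 1)

pivot columns: 0, 1, 2, 3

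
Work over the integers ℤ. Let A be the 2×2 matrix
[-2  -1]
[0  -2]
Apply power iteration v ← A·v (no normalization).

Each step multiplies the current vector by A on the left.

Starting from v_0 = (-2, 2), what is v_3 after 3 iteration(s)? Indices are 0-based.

v_3 = (-8, -16)

v_0 = (-2, 2).
v_1 = A·v_0 = (2, -4).
v_2 = A·v_1 = (0, 8).
v_3 = A·v_2 = (-8, -16).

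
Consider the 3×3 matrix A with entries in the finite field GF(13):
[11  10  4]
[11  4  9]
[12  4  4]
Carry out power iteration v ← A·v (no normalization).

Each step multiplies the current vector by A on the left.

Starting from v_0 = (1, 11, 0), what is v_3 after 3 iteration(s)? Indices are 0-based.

v_3 = (4, 1, 10)

v_0 = (1, 11, 0).
v_1 = A·v_0 = (4, 3, 4).
v_2 = A·v_1 = (12, 1, 11).
v_3 = A·v_2 = (4, 1, 10).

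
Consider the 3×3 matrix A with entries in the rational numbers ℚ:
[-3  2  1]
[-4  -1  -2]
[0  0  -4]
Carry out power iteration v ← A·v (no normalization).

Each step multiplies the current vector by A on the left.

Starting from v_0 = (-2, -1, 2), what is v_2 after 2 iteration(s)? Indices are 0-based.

v_2 = (-16, -13, 32)

v_0 = (-2, -1, 2).
v_1 = A·v_0 = (6, 5, -8).
v_2 = A·v_1 = (-16, -13, 32).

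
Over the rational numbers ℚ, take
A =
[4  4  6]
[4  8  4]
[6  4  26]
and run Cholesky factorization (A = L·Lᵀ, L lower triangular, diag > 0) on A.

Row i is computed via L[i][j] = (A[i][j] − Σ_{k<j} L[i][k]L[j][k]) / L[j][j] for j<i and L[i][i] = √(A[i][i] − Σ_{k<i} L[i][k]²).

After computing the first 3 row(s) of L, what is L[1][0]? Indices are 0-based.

L[1][0] = 2

Step 1: L[0][0] = √(4) = 2.
  L[1][0] = (4) / L[0][0] = 2.
Step 2: L[1][1] = √(4) = 2.
  L[2][0] = (6) / L[0][0] = 3.
  L[2][1] = (-2) / L[1][1] = -1.
Step 3: L[2][2] = √(16) = 4.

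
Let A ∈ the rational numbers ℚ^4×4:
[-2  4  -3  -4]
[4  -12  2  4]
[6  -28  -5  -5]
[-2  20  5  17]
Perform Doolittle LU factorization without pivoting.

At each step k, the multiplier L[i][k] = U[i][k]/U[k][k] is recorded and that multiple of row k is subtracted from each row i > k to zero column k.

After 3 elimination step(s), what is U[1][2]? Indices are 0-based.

U[1][2] = -4

k=0: U[0][0]=-2
  eliminate (1,0): mult=-2, new row 1: (0, -4, -4, -4); set L[1][0]=-2
  eliminate (2,0): mult=-3, new row 2: (0, -16, -14, -17); set L[2][0]=-3
  eliminate (3,0): mult=1, new row 3: (0, 16, 8, 21); set L[3][0]=1
k=1: U[1][1]=-4
  eliminate (2,1): mult=4, new row 2: (0, 0, 2, -1); set L[2][1]=4
  eliminate (3,1): mult=-4, new row 3: (0, 0, -8, 5); set L[3][1]=-4
k=2: U[2][2]=2
  eliminate (3,2): mult=-4, new row 3: (0, 0, 0, 1); set L[3][2]=-4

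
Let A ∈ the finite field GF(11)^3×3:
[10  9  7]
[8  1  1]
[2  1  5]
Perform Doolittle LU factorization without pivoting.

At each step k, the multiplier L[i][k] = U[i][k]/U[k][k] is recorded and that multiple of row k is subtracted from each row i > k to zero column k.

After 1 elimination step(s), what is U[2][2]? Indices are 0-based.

Step 1: pivot at (0,0) is 10.
  row1 ← row1 − (3)·row0  ⇒  L[1][0]=3, U row1=(0, 7, 2)
  row2 ← row2 − (9)·row0  ⇒  L[2][0]=9, U row2=(0, 8, 8)

U[2][2] = 8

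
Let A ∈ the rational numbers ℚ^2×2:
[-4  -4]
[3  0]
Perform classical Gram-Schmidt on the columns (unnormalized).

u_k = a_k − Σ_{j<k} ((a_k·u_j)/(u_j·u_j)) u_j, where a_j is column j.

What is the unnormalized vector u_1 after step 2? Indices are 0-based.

u_1 = (-36/25, -48/25)

Step 1: u_0 = a_0 = (-4, 3).
Step 2: u_1 = a_1 − (16/25)·u_0 = (-36/25, -48/25).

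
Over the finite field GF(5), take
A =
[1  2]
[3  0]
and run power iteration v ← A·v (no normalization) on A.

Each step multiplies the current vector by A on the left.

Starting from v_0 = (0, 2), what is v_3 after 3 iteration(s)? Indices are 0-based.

v_0 = (0, 2).
v_1 = A·v_0 = (4, 0).
v_2 = A·v_1 = (4, 2).
v_3 = A·v_2 = (3, 2).

v_3 = (3, 2)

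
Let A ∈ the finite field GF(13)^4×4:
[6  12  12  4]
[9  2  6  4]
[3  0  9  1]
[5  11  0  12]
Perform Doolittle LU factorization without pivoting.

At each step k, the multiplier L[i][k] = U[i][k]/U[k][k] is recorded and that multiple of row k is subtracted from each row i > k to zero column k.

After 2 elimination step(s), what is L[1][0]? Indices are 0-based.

L[1][0] = 8

[col 0] pivot 6
  R1 -= 8*R0 → (0, 10, 1, 11)  (L[1][0] := 8)
  R2 -= 7*R0 → (0, 7, 3, 12)  (L[2][0] := 7)
  R3 -= 3*R0 → (0, 1, 3, 0)  (L[3][0] := 3)
[col 1] pivot 10
  R2 -= 2*R1 → (0, 0, 1, 3)  (L[2][1] := 2)
  R3 -= 4*R1 → (0, 0, 12, 8)  (L[3][1] := 4)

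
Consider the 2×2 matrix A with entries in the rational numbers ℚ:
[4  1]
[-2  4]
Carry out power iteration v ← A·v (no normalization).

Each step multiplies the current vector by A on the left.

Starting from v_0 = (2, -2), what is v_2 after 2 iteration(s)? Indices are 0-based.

v_2 = (12, -60)

v_0 = (2, -2).
v_1 = A·v_0 = (6, -12).
v_2 = A·v_1 = (12, -60).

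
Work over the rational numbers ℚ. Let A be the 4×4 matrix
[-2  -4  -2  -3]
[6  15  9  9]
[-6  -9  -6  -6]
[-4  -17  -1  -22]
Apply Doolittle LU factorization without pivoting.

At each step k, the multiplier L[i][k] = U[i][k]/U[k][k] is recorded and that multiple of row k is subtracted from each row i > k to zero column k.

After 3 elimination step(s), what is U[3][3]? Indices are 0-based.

U[3][3] = -4

k=0: U[0][0]=-2
  eliminate (1,0): mult=-3, new row 1: (0, 3, 3, 0); set L[1][0]=-3
  eliminate (2,0): mult=3, new row 2: (0, 3, 0, 3); set L[2][0]=3
  eliminate (3,0): mult=2, new row 3: (0, -9, 3, -16); set L[3][0]=2
k=1: U[1][1]=3
  eliminate (2,1): mult=1, new row 2: (0, 0, -3, 3); set L[2][1]=1
  eliminate (3,1): mult=-3, new row 3: (0, 0, 12, -16); set L[3][1]=-3
k=2: U[2][2]=-3
  eliminate (3,2): mult=-4, new row 3: (0, 0, 0, -4); set L[3][2]=-4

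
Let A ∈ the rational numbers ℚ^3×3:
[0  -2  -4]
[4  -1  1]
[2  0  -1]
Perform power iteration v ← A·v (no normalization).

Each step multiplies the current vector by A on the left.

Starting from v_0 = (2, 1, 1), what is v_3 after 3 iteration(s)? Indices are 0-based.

v_3 = (118, -98, -41)

v_0 = (2, 1, 1).
v_1 = A·v_0 = (-6, 8, 3).
v_2 = A·v_1 = (-28, -29, -15).
v_3 = A·v_2 = (118, -98, -41).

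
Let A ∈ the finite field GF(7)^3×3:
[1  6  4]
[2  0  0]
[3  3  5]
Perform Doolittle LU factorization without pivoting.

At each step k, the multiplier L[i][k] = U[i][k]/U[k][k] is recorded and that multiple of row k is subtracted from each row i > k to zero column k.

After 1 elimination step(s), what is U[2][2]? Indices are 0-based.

k=0: U[0][0]=1
  eliminate (1,0): mult=2, new row 1: (0, 2, 6); set L[1][0]=2
  eliminate (2,0): mult=3, new row 2: (0, 6, 0); set L[2][0]=3

U[2][2] = 0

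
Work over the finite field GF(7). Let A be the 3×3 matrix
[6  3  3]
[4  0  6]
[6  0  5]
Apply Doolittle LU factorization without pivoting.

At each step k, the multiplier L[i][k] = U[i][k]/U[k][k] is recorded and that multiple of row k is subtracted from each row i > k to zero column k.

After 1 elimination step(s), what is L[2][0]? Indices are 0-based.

k=0: U[0][0]=6
  eliminate (1,0): mult=3, new row 1: (0, 5, 4); set L[1][0]=3
  eliminate (2,0): mult=1, new row 2: (0, 4, 2); set L[2][0]=1

L[2][0] = 1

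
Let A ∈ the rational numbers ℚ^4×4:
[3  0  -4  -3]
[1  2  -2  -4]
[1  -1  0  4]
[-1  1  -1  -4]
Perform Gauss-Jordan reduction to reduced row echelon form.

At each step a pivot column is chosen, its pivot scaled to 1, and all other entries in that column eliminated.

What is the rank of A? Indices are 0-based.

rank = 4

step 1: normalize row 0 (÷3) = (1, 0, -4/3, -1)
  row 1: subtract 1×row0 = (0, 2, -2/3, -3)
  row 2: subtract 1×row0 = (0, -1, 4/3, 5)
  row 3: subtract -1×row0 = (0, 1, -7/3, -5)
step 2: normalize row 1 (÷2) = (0, 1, -1/3, -3/2)
  row 2: subtract -1×row1 = (0, 0, 1, 7/2)
  row 3: subtract 1×row1 = (0, 0, -2, -7/2)
step 3: normalize row 2 (÷1) = (0, 0, 1, 7/2)
  row 0: subtract -4/3×row2 = (1, 0, 0, 11/3)
  row 1: subtract -1/3×row2 = (0, 1, 0, -1/3)
  row 3: subtract -2×row2 = (0, 0, 0, 7/2)
step 4: normalize row 3 (÷7/2) = (0, 0, 0, 1)
  row 0: subtract 11/3×row3 = (1, 0, 0, 0)
  row 1: subtract -1/3×row3 = (0, 1, 0, 0)
  row 2: subtract 7/2×row3 = (0, 0, 1, 0)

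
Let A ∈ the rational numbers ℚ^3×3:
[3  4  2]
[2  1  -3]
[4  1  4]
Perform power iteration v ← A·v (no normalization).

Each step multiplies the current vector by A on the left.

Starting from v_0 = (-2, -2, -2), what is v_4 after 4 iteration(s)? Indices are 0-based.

v_0 = (-2, -2, -2).
v_1 = A·v_0 = (-18, 0, -18).
v_2 = A·v_1 = (-90, 18, -144).
v_3 = A·v_2 = (-486, 270, -918).
v_4 = A·v_3 = (-2214, 2052, -5346).

v_4 = (-2214, 2052, -5346)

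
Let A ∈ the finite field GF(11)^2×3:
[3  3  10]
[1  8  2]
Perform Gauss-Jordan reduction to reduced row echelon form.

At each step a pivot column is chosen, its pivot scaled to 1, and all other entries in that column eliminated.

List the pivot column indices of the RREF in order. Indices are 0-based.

pivot(0,0)=3: scale R0 → (1, 1, 7)
  clear (1,0): R1 −= (1)R0 → (0, 7, 6)
pivot(1,1)=7: scale R1 → (0, 1, 4)
  clear (0,1): R0 −= (1)R1 → (1, 0, 3)

pivot columns: 0, 1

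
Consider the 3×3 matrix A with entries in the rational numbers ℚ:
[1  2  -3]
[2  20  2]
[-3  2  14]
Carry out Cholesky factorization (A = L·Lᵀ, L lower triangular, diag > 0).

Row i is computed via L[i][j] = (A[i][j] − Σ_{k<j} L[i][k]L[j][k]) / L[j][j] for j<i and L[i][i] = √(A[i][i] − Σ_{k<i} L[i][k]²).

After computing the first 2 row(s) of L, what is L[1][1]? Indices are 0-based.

L[1][1] = 4

Step 1: L[0][0] = √(1) = 1.
  L[1][0] = (2) / L[0][0] = 2.
Step 2: L[1][1] = √(16) = 4.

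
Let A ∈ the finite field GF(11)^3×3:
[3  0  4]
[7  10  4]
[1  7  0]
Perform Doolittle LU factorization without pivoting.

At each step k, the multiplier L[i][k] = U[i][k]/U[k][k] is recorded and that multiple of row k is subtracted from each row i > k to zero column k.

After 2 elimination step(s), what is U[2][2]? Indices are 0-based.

U[2][2] = 9

[col 0] pivot 3
  R1 -= 6*R0 → (0, 10, 2)  (L[1][0] := 6)
  R2 -= 4*R0 → (0, 7, 6)  (L[2][0] := 4)
[col 1] pivot 10
  R2 -= 4*R1 → (0, 0, 9)  (L[2][1] := 4)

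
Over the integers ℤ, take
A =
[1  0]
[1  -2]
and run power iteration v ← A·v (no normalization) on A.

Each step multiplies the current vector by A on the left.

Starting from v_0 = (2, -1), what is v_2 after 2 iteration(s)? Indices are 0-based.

v_0 = (2, -1).
v_1 = A·v_0 = (2, 4).
v_2 = A·v_1 = (2, -6).

v_2 = (2, -6)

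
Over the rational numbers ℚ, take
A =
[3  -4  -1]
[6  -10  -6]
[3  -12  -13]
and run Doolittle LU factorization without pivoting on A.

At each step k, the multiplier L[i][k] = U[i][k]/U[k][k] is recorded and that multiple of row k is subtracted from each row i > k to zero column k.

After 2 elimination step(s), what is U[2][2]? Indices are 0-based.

U[2][2] = 4

Step 1: pivot at (0,0) is 3.
  row1 ← row1 − (2)·row0  ⇒  L[1][0]=2, U row1=(0, -2, -4)
  row2 ← row2 − (1)·row0  ⇒  L[2][0]=1, U row2=(0, -8, -12)
Step 2: pivot at (1,1) is -2.
  row2 ← row2 − (4)·row1  ⇒  L[2][1]=4, U row2=(0, 0, 4)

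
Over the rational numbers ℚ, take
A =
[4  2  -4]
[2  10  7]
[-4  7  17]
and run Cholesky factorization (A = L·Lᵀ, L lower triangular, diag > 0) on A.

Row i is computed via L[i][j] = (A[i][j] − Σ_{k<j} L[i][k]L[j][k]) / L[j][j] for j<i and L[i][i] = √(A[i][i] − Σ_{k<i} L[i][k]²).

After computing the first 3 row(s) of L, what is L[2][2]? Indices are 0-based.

Step 1: L[0][0] = √(4) = 2.
  L[1][0] = (2) / L[0][0] = 1.
Step 2: L[1][1] = √(9) = 3.
  L[2][0] = (-4) / L[0][0] = -2.
  L[2][1] = (9) / L[1][1] = 3.
Step 3: L[2][2] = √(4) = 2.

L[2][2] = 2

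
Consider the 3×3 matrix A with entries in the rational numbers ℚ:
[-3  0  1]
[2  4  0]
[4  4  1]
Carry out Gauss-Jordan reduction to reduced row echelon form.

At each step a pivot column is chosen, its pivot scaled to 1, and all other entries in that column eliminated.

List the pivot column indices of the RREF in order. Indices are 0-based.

pivot columns: 0, 1, 2

step 1: normalize row 0 (÷-3) = (1, 0, -1/3)
  row 1: subtract 2×row0 = (0, 4, 2/3)
  row 2: subtract 4×row0 = (0, 4, 7/3)
step 2: normalize row 1 (÷4) = (0, 1, 1/6)
  row 2: subtract 4×row1 = (0, 0, 5/3)
step 3: normalize row 2 (÷5/3) = (0, 0, 1)
  row 0: subtract -1/3×row2 = (1, 0, 0)
  row 1: subtract 1/6×row2 = (0, 1, 0)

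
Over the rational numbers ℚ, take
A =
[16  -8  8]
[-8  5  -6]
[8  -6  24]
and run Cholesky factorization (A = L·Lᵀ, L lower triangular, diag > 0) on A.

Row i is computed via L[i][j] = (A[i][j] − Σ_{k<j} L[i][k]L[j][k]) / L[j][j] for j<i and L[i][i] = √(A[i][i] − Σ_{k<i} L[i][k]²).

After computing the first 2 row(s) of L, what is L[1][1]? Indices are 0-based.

Step 1: L[0][0] = √(16) = 4.
  L[1][0] = (-8) / L[0][0] = -2.
Step 2: L[1][1] = √(1) = 1.

L[1][1] = 1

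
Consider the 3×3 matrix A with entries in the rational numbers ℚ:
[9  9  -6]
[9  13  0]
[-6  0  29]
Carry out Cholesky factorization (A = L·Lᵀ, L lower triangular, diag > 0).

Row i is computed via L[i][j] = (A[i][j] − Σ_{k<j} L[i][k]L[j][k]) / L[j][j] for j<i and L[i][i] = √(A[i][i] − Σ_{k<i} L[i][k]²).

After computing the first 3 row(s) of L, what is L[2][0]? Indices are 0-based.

Step 1: L[0][0] = √(9) = 3.
  L[1][0] = (9) / L[0][0] = 3.
Step 2: L[1][1] = √(4) = 2.
  L[2][0] = (-6) / L[0][0] = -2.
  L[2][1] = (6) / L[1][1] = 3.
Step 3: L[2][2] = √(16) = 4.

L[2][0] = -2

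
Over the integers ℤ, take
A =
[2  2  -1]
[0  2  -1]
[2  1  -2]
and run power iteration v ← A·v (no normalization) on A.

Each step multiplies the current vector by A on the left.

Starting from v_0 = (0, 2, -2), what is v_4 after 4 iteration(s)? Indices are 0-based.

v_0 = (0, 2, -2).
v_1 = A·v_0 = (6, 6, 6).
v_2 = A·v_1 = (18, 6, 6).
v_3 = A·v_2 = (42, 6, 30).
v_4 = A·v_3 = (66, -18, 30).

v_4 = (66, -18, 30)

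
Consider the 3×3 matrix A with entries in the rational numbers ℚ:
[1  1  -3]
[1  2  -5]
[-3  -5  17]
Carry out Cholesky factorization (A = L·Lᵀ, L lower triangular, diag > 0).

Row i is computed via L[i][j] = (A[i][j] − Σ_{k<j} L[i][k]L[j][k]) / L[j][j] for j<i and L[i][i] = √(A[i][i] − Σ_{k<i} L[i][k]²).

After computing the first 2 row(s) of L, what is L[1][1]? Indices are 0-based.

L[1][1] = 1

Step 1: L[0][0] = √(1) = 1.
  L[1][0] = (1) / L[0][0] = 1.
Step 2: L[1][1] = √(1) = 1.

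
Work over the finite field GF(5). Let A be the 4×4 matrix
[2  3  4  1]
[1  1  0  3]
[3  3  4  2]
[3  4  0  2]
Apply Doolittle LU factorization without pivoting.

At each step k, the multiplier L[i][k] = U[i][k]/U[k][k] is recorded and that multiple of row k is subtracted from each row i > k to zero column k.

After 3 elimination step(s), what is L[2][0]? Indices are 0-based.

Step 1: pivot at (0,0) is 2.
  row1 ← row1 − (3)·row0  ⇒  L[1][0]=3, U row1=(0, 2, 3, 0)
  row2 ← row2 − (4)·row0  ⇒  L[2][0]=4, U row2=(0, 1, 3, 3)
  row3 ← row3 − (4)·row0  ⇒  L[3][0]=4, U row3=(0, 2, 4, 3)
Step 2: pivot at (1,1) is 2.
  row2 ← row2 − (3)·row1  ⇒  L[2][1]=3, U row2=(0, 0, 4, 3)
  row3 ← row3 − (1)·row1  ⇒  L[3][1]=1, U row3=(0, 0, 1, 3)
Step 3: pivot at (2,2) is 4.
  row3 ← row3 − (4)·row2  ⇒  L[3][2]=4, U row3=(0, 0, 0, 1)

L[2][0] = 4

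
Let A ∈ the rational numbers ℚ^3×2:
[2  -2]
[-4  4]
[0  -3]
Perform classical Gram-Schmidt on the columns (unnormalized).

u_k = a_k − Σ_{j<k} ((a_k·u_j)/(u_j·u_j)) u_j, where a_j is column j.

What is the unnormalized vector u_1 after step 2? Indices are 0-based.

Step 1: u_0 = a_0 = (2, -4, 0).
Step 2: u_1 = a_1 − (-1)·u_0 = (0, 0, -3).

u_1 = (0, 0, -3)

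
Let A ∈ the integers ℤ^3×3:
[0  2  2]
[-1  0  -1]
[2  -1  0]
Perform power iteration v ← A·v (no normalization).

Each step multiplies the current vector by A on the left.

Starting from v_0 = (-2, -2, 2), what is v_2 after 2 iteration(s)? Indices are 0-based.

v_0 = (-2, -2, 2).
v_1 = A·v_0 = (0, 0, -2).
v_2 = A·v_1 = (-4, 2, 0).

v_2 = (-4, 2, 0)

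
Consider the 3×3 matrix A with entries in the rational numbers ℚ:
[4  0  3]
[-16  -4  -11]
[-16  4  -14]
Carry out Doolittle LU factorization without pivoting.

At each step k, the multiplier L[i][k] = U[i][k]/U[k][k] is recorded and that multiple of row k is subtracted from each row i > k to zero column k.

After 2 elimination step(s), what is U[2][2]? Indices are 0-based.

U[2][2] = -1

k=0: U[0][0]=4
  eliminate (1,0): mult=-4, new row 1: (0, -4, 1); set L[1][0]=-4
  eliminate (2,0): mult=-4, new row 2: (0, 4, -2); set L[2][0]=-4
k=1: U[1][1]=-4
  eliminate (2,1): mult=-1, new row 2: (0, 0, -1); set L[2][1]=-1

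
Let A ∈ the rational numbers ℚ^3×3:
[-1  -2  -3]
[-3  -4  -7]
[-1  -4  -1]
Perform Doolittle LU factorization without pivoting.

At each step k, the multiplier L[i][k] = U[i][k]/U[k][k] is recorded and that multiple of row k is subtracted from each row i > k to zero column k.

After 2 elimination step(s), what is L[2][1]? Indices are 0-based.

Step 1: pivot at (0,0) is -1.
  row1 ← row1 − (3)·row0  ⇒  L[1][0]=3, U row1=(0, 2, 2)
  row2 ← row2 − (1)·row0  ⇒  L[2][0]=1, U row2=(0, -2, 2)
Step 2: pivot at (1,1) is 2.
  row2 ← row2 − (-1)·row1  ⇒  L[2][1]=-1, U row2=(0, 0, 4)

L[2][1] = -1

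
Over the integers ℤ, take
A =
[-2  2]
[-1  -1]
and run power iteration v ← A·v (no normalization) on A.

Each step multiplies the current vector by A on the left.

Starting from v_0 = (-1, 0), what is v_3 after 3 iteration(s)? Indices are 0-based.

v_3 = (-2, 5)

v_0 = (-1, 0).
v_1 = A·v_0 = (2, 1).
v_2 = A·v_1 = (-2, -3).
v_3 = A·v_2 = (-2, 5).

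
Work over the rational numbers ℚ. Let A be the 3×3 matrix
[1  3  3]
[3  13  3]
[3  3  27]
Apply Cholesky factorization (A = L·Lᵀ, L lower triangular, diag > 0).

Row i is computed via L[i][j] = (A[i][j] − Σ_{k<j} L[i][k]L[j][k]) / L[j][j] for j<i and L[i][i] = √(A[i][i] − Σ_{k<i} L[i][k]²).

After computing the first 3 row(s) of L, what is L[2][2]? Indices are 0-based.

L[2][2] = 3

Step 1: L[0][0] = √(1) = 1.
  L[1][0] = (3) / L[0][0] = 3.
Step 2: L[1][1] = √(4) = 2.
  L[2][0] = (3) / L[0][0] = 3.
  L[2][1] = (-6) / L[1][1] = -3.
Step 3: L[2][2] = √(9) = 3.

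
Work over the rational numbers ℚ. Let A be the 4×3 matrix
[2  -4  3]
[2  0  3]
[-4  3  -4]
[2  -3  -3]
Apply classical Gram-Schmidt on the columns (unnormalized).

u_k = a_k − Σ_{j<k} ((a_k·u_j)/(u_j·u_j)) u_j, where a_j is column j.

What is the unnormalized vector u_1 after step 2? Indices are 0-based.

Step 1: u_0 = a_0 = (2, 2, -4, 2).
Step 2: u_1 = a_1 − (-13/14)·u_0 = (-15/7, 13/7, -5/7, -8/7).

u_1 = (-15/7, 13/7, -5/7, -8/7)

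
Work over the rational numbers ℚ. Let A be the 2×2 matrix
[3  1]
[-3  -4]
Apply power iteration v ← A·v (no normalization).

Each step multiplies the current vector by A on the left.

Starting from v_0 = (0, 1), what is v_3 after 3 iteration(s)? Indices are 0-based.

v_3 = (10, -49)

v_0 = (0, 1).
v_1 = A·v_0 = (1, -4).
v_2 = A·v_1 = (-1, 13).
v_3 = A·v_2 = (10, -49).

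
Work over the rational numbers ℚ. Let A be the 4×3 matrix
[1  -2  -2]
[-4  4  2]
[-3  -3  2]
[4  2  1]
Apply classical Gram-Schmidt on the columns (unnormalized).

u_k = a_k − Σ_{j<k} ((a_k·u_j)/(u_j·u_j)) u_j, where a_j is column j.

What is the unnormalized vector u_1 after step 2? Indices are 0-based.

Step 1: u_0 = a_0 = (1, -4, -3, 4).
Step 2: u_1 = a_1 − (-1/42)·u_0 = (-83/42, 82/21, -43/14, 44/21).

u_1 = (-83/42, 82/21, -43/14, 44/21)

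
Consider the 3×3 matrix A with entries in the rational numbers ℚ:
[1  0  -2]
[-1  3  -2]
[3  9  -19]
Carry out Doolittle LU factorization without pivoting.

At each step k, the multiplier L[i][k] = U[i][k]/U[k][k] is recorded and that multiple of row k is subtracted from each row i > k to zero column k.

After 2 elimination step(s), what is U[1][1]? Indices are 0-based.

[col 0] pivot 1
  R1 -= -1*R0 → (0, 3, -4)  (L[1][0] := -1)
  R2 -= 3*R0 → (0, 9, -13)  (L[2][0] := 3)
[col 1] pivot 3
  R2 -= 3*R1 → (0, 0, -1)  (L[2][1] := 3)

U[1][1] = 3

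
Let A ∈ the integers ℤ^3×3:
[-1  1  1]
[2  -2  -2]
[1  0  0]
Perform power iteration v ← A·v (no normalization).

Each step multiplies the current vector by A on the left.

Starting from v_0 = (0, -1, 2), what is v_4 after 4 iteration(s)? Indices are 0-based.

v_4 = (-33, 66, 10)

v_0 = (0, -1, 2).
v_1 = A·v_0 = (1, -2, 0).
v_2 = A·v_1 = (-3, 6, 1).
v_3 = A·v_2 = (10, -20, -3).
v_4 = A·v_3 = (-33, 66, 10).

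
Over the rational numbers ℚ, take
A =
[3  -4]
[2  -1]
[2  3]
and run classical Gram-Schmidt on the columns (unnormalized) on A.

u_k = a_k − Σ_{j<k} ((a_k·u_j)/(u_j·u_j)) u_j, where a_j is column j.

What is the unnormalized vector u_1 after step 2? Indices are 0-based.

u_1 = (-44/17, -1/17, 67/17)

Step 1: u_0 = a_0 = (3, 2, 2).
Step 2: u_1 = a_1 − (-8/17)·u_0 = (-44/17, -1/17, 67/17).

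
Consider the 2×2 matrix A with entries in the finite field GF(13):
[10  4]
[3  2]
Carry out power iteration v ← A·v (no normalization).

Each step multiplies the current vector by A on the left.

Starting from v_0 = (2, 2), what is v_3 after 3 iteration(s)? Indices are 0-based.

v_0 = (2, 2).
v_1 = A·v_0 = (2, 10).
v_2 = A·v_1 = (8, 0).
v_3 = A·v_2 = (2, 11).

v_3 = (2, 11)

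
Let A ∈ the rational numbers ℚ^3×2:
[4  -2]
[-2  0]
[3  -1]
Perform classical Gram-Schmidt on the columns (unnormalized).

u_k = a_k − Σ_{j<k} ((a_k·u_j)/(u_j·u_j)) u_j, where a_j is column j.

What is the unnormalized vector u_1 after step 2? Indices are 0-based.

u_1 = (-14/29, -22/29, 4/29)

Step 1: u_0 = a_0 = (4, -2, 3).
Step 2: u_1 = a_1 − (-11/29)·u_0 = (-14/29, -22/29, 4/29).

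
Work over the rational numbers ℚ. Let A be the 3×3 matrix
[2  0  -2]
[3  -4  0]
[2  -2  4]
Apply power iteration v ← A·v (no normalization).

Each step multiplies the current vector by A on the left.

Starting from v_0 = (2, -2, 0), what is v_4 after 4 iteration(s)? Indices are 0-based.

v_4 = (-320, -728, 96)

v_0 = (2, -2, 0).
v_1 = A·v_0 = (4, 14, 8).
v_2 = A·v_1 = (-8, -44, 12).
v_3 = A·v_2 = (-40, 152, 120).
v_4 = A·v_3 = (-320, -728, 96).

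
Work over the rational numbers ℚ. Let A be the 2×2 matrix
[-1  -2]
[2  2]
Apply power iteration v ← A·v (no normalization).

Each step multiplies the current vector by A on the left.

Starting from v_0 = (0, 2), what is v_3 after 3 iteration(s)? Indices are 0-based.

v_3 = (4, -8)

v_0 = (0, 2).
v_1 = A·v_0 = (-4, 4).
v_2 = A·v_1 = (-4, 0).
v_3 = A·v_2 = (4, -8).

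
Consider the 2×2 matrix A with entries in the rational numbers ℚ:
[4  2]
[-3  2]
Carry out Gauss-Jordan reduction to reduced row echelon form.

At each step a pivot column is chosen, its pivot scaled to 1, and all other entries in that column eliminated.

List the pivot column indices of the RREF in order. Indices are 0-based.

pivot(0,0)=4: scale R0 → (1, 1/2)
  clear (1,0): R1 −= (-3)R0 → (0, 7/2)
pivot(1,1)=7/2: scale R1 → (0, 1)
  clear (0,1): R0 −= (1/2)R1 → (1, 0)

pivot columns: 0, 1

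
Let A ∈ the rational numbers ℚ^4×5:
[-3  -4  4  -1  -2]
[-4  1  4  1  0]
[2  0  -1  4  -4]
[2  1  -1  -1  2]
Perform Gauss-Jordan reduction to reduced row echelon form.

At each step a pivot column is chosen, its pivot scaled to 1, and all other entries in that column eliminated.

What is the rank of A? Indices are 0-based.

rank = 4

[1] R0 /= -3  ⇒  (1, 4/3, -4/3, 1/3, 2/3)
     R1 -= -4·R0  ⇒  (0, 19/3, -4/3, 7/3, 8/3)
     R2 -= 2·R0  ⇒  (0, -8/3, 5/3, 10/3, -16/3)
     R3 -= 2·R0  ⇒  (0, -5/3, 5/3, -5/3, 2/3)
[2] R1 /= 19/3  ⇒  (0, 1, -4/19, 7/19, 8/19)
     R0 -= 4/3·R1  ⇒  (1, 0, -20/19, -3/19, 2/19)
     R2 -= -8/3·R1  ⇒  (0, 0, 21/19, 82/19, -80/19)
     R3 -= -5/3·R1  ⇒  (0, 0, 25/19, -20/19, 26/19)
[3] R2 /= 21/19  ⇒  (0, 0, 1, 82/21, -80/21)
     R0 -= -20/19·R2  ⇒  (1, 0, 0, 83/21, -82/21)
     R1 -= -4/19·R2  ⇒  (0, 1, 0, 25/21, -8/21)
     R3 -= 25/19·R2  ⇒  (0, 0, 0, -130/21, 134/21)
[4] R3 /= -130/21  ⇒  (0, 0, 0, 1, -67/65)
     R0 -= 83/21·R3  ⇒  (1, 0, 0, 0, 11/65)
     R1 -= 25/21·R3  ⇒  (0, 1, 0, 0, 11/13)
     R2 -= 82/21·R3  ⇒  (0, 0, 1, 0, 14/65)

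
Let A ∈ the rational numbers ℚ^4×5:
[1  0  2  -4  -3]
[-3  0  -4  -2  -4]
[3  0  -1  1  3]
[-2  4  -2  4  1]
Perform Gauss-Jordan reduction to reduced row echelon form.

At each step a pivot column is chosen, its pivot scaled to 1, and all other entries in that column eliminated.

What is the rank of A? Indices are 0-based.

rank = 4

[1] R0 /= 1  ⇒  (1, 0, 2, -4, -3)
     R1 -= -3·R0  ⇒  (0, 0, 2, -14, -13)
     R2 -= 3·R0  ⇒  (0, 0, -7, 13, 12)
     R3 -= -2·R0  ⇒  (0, 4, 2, -4, -5)
[2] R1 <-> R3
[2] R1 /= 4  ⇒  (0, 1, 1/2, -1, -5/4)
[3] R2 /= -7  ⇒  (0, 0, 1, -13/7, -12/7)
     R0 -= 2·R2  ⇒  (1, 0, 0, -2/7, 3/7)
     R1 -= 1/2·R2  ⇒  (0, 1, 0, -1/14, -11/28)
     R3 -= 2·R2  ⇒  (0, 0, 0, -72/7, -67/7)
[4] R3 /= -72/7  ⇒  (0, 0, 0, 1, 67/72)
     R0 -= -2/7·R3  ⇒  (1, 0, 0, 0, 25/36)
     R1 -= -1/14·R3  ⇒  (0, 1, 0, 0, -47/144)
     R2 -= -13/7·R3  ⇒  (0, 0, 1, 0, 1/72)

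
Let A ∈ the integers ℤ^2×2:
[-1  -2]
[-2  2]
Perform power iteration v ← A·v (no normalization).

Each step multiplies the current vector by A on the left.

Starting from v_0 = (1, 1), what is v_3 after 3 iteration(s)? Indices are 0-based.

v_0 = (1, 1).
v_1 = A·v_0 = (-3, 0).
v_2 = A·v_1 = (3, 6).
v_3 = A·v_2 = (-15, 6).

v_3 = (-15, 6)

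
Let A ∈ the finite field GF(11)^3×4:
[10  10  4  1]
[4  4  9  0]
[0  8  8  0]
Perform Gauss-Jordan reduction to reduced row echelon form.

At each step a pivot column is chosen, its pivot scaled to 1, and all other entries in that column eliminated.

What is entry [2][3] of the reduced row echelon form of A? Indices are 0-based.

step 1: normalize row 0 (÷10) = (1, 1, 7, 10)
  row 1: subtract 4×row0 = (0, 0, 3, 4)
step 2: exchange rows 1,2
step 2: normalize row 1 (÷8) = (0, 1, 1, 0)
  row 0: subtract 1×row1 = (1, 0, 6, 10)
step 3: normalize row 2 (÷3) = (0, 0, 1, 5)
  row 0: subtract 6×row2 = (1, 0, 0, 2)
  row 1: subtract 1×row2 = (0, 1, 0, 6)

M[2][3] = 5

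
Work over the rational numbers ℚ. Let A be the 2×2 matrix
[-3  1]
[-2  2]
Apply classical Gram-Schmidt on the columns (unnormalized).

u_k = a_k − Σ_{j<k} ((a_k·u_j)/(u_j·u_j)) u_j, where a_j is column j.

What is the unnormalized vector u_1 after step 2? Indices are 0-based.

u_1 = (-8/13, 12/13)

Step 1: u_0 = a_0 = (-3, -2).
Step 2: u_1 = a_1 − (-7/13)·u_0 = (-8/13, 12/13).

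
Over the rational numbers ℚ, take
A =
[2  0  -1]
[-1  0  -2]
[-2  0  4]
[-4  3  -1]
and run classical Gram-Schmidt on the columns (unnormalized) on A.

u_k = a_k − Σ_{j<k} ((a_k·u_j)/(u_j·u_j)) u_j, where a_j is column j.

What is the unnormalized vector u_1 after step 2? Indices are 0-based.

Step 1: u_0 = a_0 = (2, -1, -2, -4).
Step 2: u_1 = a_1 − (-12/25)·u_0 = (24/25, -12/25, -24/25, 27/25).

u_1 = (24/25, -12/25, -24/25, 27/25)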